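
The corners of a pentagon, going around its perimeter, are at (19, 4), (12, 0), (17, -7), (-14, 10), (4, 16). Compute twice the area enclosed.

612

By the shoelace formula, twice the signed area is |[19·0 − 12·4] + [12·(-7) − 17·0] + [17·10 − (-14)·(-7)] + [(-14)·16 − 4·10] + [4·4 − 19·16]| = 612, so the area is 306.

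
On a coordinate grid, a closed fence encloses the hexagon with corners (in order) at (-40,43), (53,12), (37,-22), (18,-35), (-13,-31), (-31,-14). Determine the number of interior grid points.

The shoelace formula gives twice the area as |((-40)·12 − 53·43) + (53·(-22) − 37·12) + (37·(-35) − 18·(-22)) + (18·(-31) − (-13)·(-35)) + ((-13)·(-14) − (-31)·(-31)) + ((-31)·43 − (-40)·(-14))| = 8953, so the area is 4476.5.
Along each edge there are gcd(|Δx|,|Δy|)+1 lattice points, so counting each shared vertex once the boundary has gcd(93,31) + gcd(16,34) + gcd(19,13) + gcd(31,4) + gcd(18,17) + gcd(9,57) = 31+2+1+1+1+3 = 39.
By Pick's theorem A = I + B/2 − 1, so I = 4476.5 − 39/2 + 1 = 4458.

4458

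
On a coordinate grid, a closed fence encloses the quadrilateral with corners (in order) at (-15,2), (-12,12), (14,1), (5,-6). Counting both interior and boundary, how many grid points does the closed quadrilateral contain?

257

Using the shoelace formula, 2A = |((-15)·12 − (-12)·2) + ((-12)·1 − 14·12) + (14·(-6) − 5·1) + (5·2 − (-15)·(-6))| = 505, so the area is 505/2.
Summing gcd(|Δx|,|Δy|) over the edges gives the boundary count: gcd(3,10) + gcd(26,11) + gcd(9,7) + gcd(20,8) = 1+1+1+4 = 7.
Pick's theorem gives I = A − B/2 + 1 = 505/2 − 7/2 + 1 = 250, so the closed region contains I + B = 250 + 7 = 257 lattice points.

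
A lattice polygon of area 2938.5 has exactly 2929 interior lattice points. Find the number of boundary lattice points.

21

Pick's theorem gives A = I + B/2 − 1, so B = 2(A − I + 1) = 2(2938.5 − 2929 + 1) = 21.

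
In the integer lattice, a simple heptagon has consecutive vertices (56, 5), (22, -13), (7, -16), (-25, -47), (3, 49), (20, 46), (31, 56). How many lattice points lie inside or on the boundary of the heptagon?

3528

By the shoelace formula, twice the signed area is |(56·(-13) − 22·5) + (22·(-16) − 7·(-13)) + (7·(-47) − (-25)·(-16)) + ((-25)·49 − 3·(-47)) + (3·46 − 20·49) + (20·56 − 31·46) + (31·5 − 56·56)| = 7041, so the area is 7041/2.
Summing gcd(|Δx|,|Δy|) over the edges gives the boundary count: gcd(34,18) + gcd(15,3) + gcd(32,31) + gcd(28,96) + gcd(17,3) + gcd(11,10) + gcd(25,51) = 2+3+1+4+1+1+1 = 13.
Pick's theorem gives I = A − B/2 + 1 = 7041/2 − 13/2 + 1 = 3515, so the closed region contains I + B = 3515 + 13 = 3528 lattice points.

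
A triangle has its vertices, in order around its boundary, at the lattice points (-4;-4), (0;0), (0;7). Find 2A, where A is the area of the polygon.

28

By the shoelace formula, twice the signed area is |[(-4)·0 − 0·(-4)] + [0·7 − 0·0] + [0·(-4) − (-4)·7]| = 28, so the area is 14.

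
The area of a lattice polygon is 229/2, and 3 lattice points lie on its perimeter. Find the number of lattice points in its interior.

From Pick's theorem, I = A − B/2 + 1 = 229/2 − 3/2 + 1 = 114.

114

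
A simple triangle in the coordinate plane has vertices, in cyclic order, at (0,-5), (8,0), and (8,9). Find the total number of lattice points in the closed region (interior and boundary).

43

The shoelace formula gives twice the area as |[0·0 − 8·(-5)] + [8·9 − 8·0] + [8·(-5) − 0·9]| = 72, so the area is 36.
The number of boundary lattice points is Σ gcd(|Δx|,|Δy|) = gcd(8,5) + gcd(0,9) + gcd(8,14) = 1+9+2 = 12.
Pick's theorem gives I = A − B/2 + 1 = 36 − 12/2 + 1 = 31, so the closed region contains I + B = 31 + 12 = 43 lattice points.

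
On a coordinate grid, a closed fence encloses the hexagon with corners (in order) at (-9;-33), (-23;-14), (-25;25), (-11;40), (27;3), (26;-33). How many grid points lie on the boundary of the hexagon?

40

Along each edge there are gcd(|Δx|,|Δy|)+1 lattice points, so counting each shared vertex once the boundary has gcd(14,19) + gcd(2,39) + gcd(14,15) + gcd(38,37) + gcd(1,36) + gcd(35,0) = 1+1+1+1+1+35 = 40.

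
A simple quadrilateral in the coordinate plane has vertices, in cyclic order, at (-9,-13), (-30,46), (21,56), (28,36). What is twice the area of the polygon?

4302

By the shoelace formula, twice the signed area is |[(-9)·46 − (-30)·(-13)] + [(-30)·56 − 21·46] + [21·36 − 28·56] + [28·(-13) − (-9)·36]| = 4302, so the area is 2151.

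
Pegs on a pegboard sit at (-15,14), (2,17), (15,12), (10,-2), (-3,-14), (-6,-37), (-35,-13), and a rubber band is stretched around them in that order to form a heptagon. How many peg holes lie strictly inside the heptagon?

The shoelace formula gives twice the area as |[(-15)·17 − 2·14] + [2·12 − 15·17] + [15·(-2) − 10·12] + [10·(-14) − (-3)·(-2)] + [(-3)·(-37) − (-6)·(-14)] + [(-6)·(-13) − (-35)·(-37)] + [(-35)·14 − (-15)·(-13)]| = 2685, so the area is 1342.5.
Along each edge there are gcd(|Δx|,|Δy|)+1 lattice points, so counting each shared vertex once the boundary has gcd(17,3) + gcd(13,5) + gcd(5,14) + gcd(13,12) + gcd(3,23) + gcd(29,24) + gcd(20,27) = 1+1+1+1+1+1+1 = 7.
By Pick's theorem A = I + B/2 − 1, so I = 1342.5 − 7/2 + 1 = 1340.

1340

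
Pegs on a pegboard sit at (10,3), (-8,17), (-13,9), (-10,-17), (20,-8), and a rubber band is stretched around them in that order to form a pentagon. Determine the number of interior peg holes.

Using the shoelace formula, 2A = |[10·17 − (-8)·3] + [(-8)·9 − (-13)·17] + [(-13)·(-17) − (-10)·9] + [(-10)·(-8) − 20·(-17)] + [20·3 − 10·(-8)]| = 1214, so the area is 607.
Along each edge there are gcd(|Δx|,|Δy|)+1 lattice points, so counting each shared vertex once the boundary has gcd(18,14) + gcd(5,8) + gcd(3,26) + gcd(30,9) + gcd(10,11) = 2+1+1+3+1 = 8.
Pick's theorem gives I = A − B/2 + 1 = 607 − 8/2 + 1 = 604.

604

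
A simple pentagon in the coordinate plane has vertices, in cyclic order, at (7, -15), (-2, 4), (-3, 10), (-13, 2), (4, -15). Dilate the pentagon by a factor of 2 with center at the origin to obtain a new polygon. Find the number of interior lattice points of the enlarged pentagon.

669

The shoelace formula gives twice the area as |[7·4 − (-2)·(-15)] + [(-2)·10 − (-3)·4] + [(-3)·2 − (-13)·10] + [(-13)·(-15) − 4·2] + [4·(-15) − 7·(-15)]| = 346, so the area is 173.
The number of boundary lattice points is Σ gcd(|Δx|,|Δy|) = gcd(9,19) + gcd(1,6) + gcd(10,8) + gcd(17,17) + gcd(3,0) = 1+1+2+17+3 = 24.
Scaling by 2 multiplies the area by 2² = 4 (so the new area is 692) and multiplies the boundary lattice-point count by 2, giving 48.
By Pick's theorem, the interior count of the dilated polygon is 692 − 48/2 + 1 = 669.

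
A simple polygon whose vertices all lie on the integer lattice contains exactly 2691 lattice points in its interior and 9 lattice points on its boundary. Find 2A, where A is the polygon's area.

5389

By Pick's theorem, A = I + B/2 − 1 = 2691 + 9/2 − 1 = 5389/2.
Hence 2A = 5389.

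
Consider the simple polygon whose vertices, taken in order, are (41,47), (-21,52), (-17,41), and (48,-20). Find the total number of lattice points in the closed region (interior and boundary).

2298

By the shoelace formula, twice the signed area is |[41·52 − (-21)·47] + [(-21)·41 − (-17)·52] + [(-17)·(-20) − 48·41] + [48·47 − 41·(-20)]| = 4590, so the area is 2295.
Summing gcd(|Δx|,|Δy|) over the edges gives the boundary count: gcd(62,5) + gcd(4,11) + gcd(65,61) + gcd(7,67) = 1+1+1+1 = 4.
Pick's theorem gives I = A − B/2 + 1 = 2295 − 4/2 + 1 = 2294, so the closed region contains I + B = 2294 + 4 = 2298 lattice points.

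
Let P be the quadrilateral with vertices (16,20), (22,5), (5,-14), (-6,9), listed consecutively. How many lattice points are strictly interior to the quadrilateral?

491

By the shoelace formula, twice the signed area is |[16·5 − 22·20] + [22·(-14) − 5·5] + [5·9 − (-6)·(-14)] + [(-6)·20 − 16·9]| = 996, so the area is 498.
The number of boundary lattice points is Σ gcd(|Δx|,|Δy|) = gcd(6,15) + gcd(17,19) + gcd(11,23) + gcd(22,11) = 3+1+1+11 = 16.
By Pick's theorem A = I + B/2 − 1, so I = 498 − 16/2 + 1 = 491.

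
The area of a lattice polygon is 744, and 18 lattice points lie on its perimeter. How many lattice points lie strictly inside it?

Pick's theorem A = I + B/2 − 1 rearranges to I = A − B/2 + 1 = 744 − 18/2 + 1 = 736.

736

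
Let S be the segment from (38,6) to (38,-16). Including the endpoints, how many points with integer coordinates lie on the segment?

The number of lattice points on a segment between lattice points is gcd(|Δx|,|Δy|) + 1 = gcd(0,22) + 1 = 22 + 1 = 23.

23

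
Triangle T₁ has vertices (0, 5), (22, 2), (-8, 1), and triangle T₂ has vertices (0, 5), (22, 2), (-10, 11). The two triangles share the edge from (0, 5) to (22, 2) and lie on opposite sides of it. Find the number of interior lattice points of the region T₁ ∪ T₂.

104

The union is the simple quadrilateral with vertices (0, 5), (-8, 1), (22, 2), (-10, 11) in order.
Using the shoelace formula, 2A = |[0·1 − (-8)·5] + [(-8)·2 − 22·1] + [22·11 − (-10)·2] + [(-10)·5 − 0·11]| = 214, so the area is 107.
Along each edge there are gcd(|Δx|,|Δy|)+1 lattice points, so counting each shared vertex once the boundary has gcd(8,4) + gcd(30,1) + gcd(32,9) + gcd(10,6) = 4+1+1+2 = 8.
By Pick's theorem I = A − B/2 + 1 = 107 − 8/2 + 1 = 104.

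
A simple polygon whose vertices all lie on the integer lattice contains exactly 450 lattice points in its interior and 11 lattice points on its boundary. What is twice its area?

909

Pick's theorem states A = I + B/2 − 1, so A = 450 + 11/2 − 1 = 909/2.
Hence 2A = 909.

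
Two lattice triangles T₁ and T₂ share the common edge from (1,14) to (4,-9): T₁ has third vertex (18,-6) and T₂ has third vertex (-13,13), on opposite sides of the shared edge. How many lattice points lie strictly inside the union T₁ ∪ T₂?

The union is the simple quadrilateral with vertices (1,14), (18,-6), (4,-9), (-13,13) in order.
Using the shoelace formula, 2A = |[1·(-6) − 18·14] + [18·(-9) − 4·(-6)] + [4·13 − (-13)·(-9)] + [(-13)·14 − 1·13]| = 656, so the area is 328.
Summing gcd(|Δx|,|Δy|) over the edges gives the boundary count: gcd(17,20) + gcd(14,3) + gcd(17,22) + gcd(14,1) = 1+1+1+1 = 4.
By Pick's theorem I = A − B/2 + 1 = 328 − 4/2 + 1 = 327.

327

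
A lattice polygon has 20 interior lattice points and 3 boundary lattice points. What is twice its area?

41

Pick's theorem states A = I + B/2 − 1, so A = 20 + 3/2 − 1 = 41/2.
Hence 2A = 41.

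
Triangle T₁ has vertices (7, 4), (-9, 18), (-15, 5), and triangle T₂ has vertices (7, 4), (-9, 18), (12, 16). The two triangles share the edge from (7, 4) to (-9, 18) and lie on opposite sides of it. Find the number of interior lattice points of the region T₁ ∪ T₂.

The union is the simple quadrilateral with vertices (7, 4), (-15, 5), (-9, 18), (12, 16) in order.
The shoelace formula gives twice the area as |[7·5 − (-15)·4] + [(-15)·18 − (-9)·5] + [(-9)·16 − 12·18] + [12·4 − 7·16]| = 554, so the area is 277.
Summing gcd(|Δx|,|Δy|) over the edges gives the boundary count: gcd(22,1) + gcd(6,13) + gcd(21,2) + gcd(5,12) = 1+1+1+1 = 4.
By Pick's theorem I = A − B/2 + 1 = 277 − 4/2 + 1 = 276.

276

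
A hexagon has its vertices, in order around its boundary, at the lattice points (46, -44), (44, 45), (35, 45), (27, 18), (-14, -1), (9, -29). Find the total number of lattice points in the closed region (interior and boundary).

By the shoelace formula, twice the signed area is |(46·45 − 44·(-44)) + (44·45 − 35·45) + (35·18 − 27·45) + (27·(-1) − (-14)·18) + ((-14)·(-29) − 9·(-1)) + (9·(-44) − 46·(-29))| = 5404, so the area is 2702.
Summing gcd(|Δx|,|Δy|) over the edges gives the boundary count: gcd(2,89) + gcd(9,0) + gcd(8,27) + gcd(41,19) + gcd(23,28) + gcd(37,15) = 1+9+1+1+1+1 = 14.
Pick's theorem gives I = A − B/2 + 1 = 2702 − 14/2 + 1 = 2696, so the closed region contains I + B = 2696 + 14 = 2710 lattice points.

2710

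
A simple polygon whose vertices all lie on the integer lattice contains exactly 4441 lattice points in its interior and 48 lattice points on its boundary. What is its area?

Pick's theorem states A = I + B/2 − 1, so A = 4441 + 48/2 − 1 = 4464.

4464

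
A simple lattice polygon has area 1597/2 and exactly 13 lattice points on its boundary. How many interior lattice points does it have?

From Pick's theorem, I = A − B/2 + 1 = 1597/2 − 13/2 + 1 = 793.

793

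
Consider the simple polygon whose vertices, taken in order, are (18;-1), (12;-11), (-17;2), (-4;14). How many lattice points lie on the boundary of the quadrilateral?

5

Summing gcd(|Δx|,|Δy|) over the edges gives the boundary count: gcd(6,10) + gcd(29,13) + gcd(13,12) + gcd(22,15) = 2+1+1+1 = 5.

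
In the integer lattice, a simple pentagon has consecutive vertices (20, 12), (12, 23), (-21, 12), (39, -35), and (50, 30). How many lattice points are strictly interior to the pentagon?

2056

The shoelace formula gives twice the area as |[20·23 − 12·12] + [12·12 − (-21)·23] + [(-21)·(-35) − 39·12] + [39·30 − 50·(-35)] + [50·12 − 20·30]| = 4130, so the area is 2065.
Summing gcd(|Δx|,|Δy|) over the edges gives the boundary count: gcd(8,11) + gcd(33,11) + gcd(60,47) + gcd(11,65) + gcd(30,18) = 1+11+1+1+6 = 20.
By Pick's theorem A = I + B/2 − 1, so I = 2065 − 20/2 + 1 = 2056.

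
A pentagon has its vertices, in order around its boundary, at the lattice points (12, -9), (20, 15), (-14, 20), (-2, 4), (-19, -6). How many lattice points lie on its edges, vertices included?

The number of boundary lattice points is Σ gcd(|Δx|,|Δy|) = gcd(8,24) + gcd(34,5) + gcd(12,16) + gcd(17,10) + gcd(31,3) = 8+1+4+1+1 = 15.

15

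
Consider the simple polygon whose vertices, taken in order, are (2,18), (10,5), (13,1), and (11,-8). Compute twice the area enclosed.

By the shoelace formula, twice the signed area is |[2·5 − 10·18] + [10·1 − 13·5] + [13·(-8) − 11·1] + [11·18 − 2·(-8)]| = 126, so the area is 63.

126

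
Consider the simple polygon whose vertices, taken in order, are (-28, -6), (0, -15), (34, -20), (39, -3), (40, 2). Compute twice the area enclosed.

By the shoelace formula, twice the signed area is |((-28)·(-15) − 0·(-6)) + (0·(-20) − 34·(-15)) + (34·(-3) − 39·(-20)) + (39·2 − 40·(-3)) + (40·(-6) − (-28)·2)| = 1622, so the area is 811.

1622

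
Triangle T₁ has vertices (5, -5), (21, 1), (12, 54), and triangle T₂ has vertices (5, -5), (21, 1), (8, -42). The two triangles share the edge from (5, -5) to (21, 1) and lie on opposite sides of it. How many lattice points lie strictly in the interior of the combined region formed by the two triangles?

The union is the simple quadrilateral with vertices (5, -5), (12, 54), (21, 1), (8, -42) in order.
By the shoelace formula, twice the signed area is |[5·54 − 12·(-5)] + [12·1 − 21·54] + [21·(-42) − 8·1] + [8·(-5) − 5·(-42)]| = 1512, so the area is 756.
Summing gcd(|Δx|,|Δy|) over the edges gives the boundary count: gcd(7,59) + gcd(9,53) + gcd(13,43) + gcd(3,37) = 1+1+1+1 = 4.
By Pick's theorem I = A − B/2 + 1 = 756 − 4/2 + 1 = 755.

755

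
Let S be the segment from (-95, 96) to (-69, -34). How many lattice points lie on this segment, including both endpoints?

27

The number of lattice points on a segment between lattice points is gcd(|Δx|,|Δy|) + 1 = gcd(26,130) + 1 = 26 + 1 = 27.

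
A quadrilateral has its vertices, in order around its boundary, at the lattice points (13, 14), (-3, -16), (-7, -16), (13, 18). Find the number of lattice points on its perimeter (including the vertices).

12

Summing gcd(|Δx|,|Δy|) over the edges gives the boundary count: gcd(16,30) + gcd(4,0) + gcd(20,34) + gcd(0,4) = 2+4+2+4 = 12.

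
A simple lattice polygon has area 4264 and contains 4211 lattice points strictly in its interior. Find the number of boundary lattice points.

108

Pick's theorem gives A = I + B/2 − 1, so B = 2(A − I + 1) = 2(4264 − 4211 + 1) = 108.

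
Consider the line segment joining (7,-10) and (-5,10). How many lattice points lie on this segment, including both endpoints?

The number of lattice points on a segment between lattice points is gcd(|Δx|,|Δy|) + 1 = gcd(12,20) + 1 = 4 + 1 = 5.

5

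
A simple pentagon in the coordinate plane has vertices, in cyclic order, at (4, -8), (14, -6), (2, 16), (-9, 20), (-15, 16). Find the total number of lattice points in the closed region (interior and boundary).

Using the shoelace formula, 2A = |(4·(-6) − 14·(-8)) + (14·16 − 2·(-6)) + (2·20 − (-9)·16) + ((-9)·16 − (-15)·20) + ((-15)·(-8) − 4·16)| = 720, so the area is 360.
Along each edge there are gcd(|Δx|,|Δy|)+1 lattice points, so counting each shared vertex once the boundary has gcd(10,2) + gcd(12,22) + gcd(11,4) + gcd(6,4) + gcd(19,24) = 2+2+1+2+1 = 8.
Pick's theorem gives I = A − B/2 + 1 = 360 − 8/2 + 1 = 357, so the closed region contains I + B = 357 + 8 = 365 lattice points.

365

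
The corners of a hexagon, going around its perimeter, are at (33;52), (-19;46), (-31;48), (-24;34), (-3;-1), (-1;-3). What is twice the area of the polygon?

3299

Using the shoelace formula, 2A = |[33·46 − (-19)·52] + [(-19)·48 − (-31)·46] + [(-31)·34 − (-24)·48] + [(-24)·(-1) − (-3)·34] + [(-3)·(-3) − (-1)·(-1)] + [(-1)·52 − 33·(-3)]| = 3299, so the area is 1649.5.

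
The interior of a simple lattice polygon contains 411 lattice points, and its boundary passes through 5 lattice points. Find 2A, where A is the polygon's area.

By Pick's theorem, A = I + B/2 − 1 = 411 + 5/2 − 1 = 825/2.
Hence 2A = 825.

825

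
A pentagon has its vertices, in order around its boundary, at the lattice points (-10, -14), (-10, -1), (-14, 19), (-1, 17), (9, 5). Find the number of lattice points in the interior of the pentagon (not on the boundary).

375

The shoelace formula gives twice the area as |[(-10)·(-1) − (-10)·(-14)] + [(-10)·19 − (-14)·(-1)] + [(-14)·17 − (-1)·19] + [(-1)·5 − 9·17] + [9·(-14) − (-10)·5]| = 787, so the area is 393.5.
Summing gcd(|Δx|,|Δy|) over the edges gives the boundary count: gcd(0,13) + gcd(4,20) + gcd(13,2) + gcd(10,12) + gcd(19,19) = 13+4+1+2+19 = 39.
By Pick's theorem A = I + B/2 − 1, so I = 393.5 − 39/2 + 1 = 375.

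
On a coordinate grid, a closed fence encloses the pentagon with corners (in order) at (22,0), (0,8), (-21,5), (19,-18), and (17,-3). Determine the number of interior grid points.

468

The shoelace formula gives twice the area as |[22·8 − 0·0] + [0·5 − (-21)·8] + [(-21)·(-18) − 19·5] + [19·(-3) − 17·(-18)] + [17·0 − 22·(-3)]| = 942, so the area is 471.
Along each edge there are gcd(|Δx|,|Δy|)+1 lattice points, so counting each shared vertex once the boundary has gcd(22,8) + gcd(21,3) + gcd(40,23) + gcd(2,15) + gcd(5,3) = 2+3+1+1+1 = 8.
By Pick's theorem A = I + B/2 − 1, so I = 471 − 8/2 + 1 = 468.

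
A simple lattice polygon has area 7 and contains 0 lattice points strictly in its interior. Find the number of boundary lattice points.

Pick's theorem gives A = I + B/2 − 1, so B = 2(A − I + 1) = 2(7 − 0 + 1) = 16.

16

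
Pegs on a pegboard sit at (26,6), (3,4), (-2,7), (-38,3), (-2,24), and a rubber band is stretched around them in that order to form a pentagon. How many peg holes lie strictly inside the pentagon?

Using the shoelace formula, 2A = |[26·4 − 3·6] + [3·7 − (-2)·4] + [(-2)·3 − (-38)·7] + [(-38)·24 − (-2)·3] + [(-2)·6 − 26·24]| = 1167, so the area is 583.5.
Summing gcd(|Δx|,|Δy|) over the edges gives the boundary count: gcd(23,2) + gcd(5,3) + gcd(36,4) + gcd(36,21) + gcd(28,18) = 1+1+4+3+2 = 11.
Pick's theorem gives I = A − B/2 + 1 = 583.5 − 11/2 + 1 = 579.

579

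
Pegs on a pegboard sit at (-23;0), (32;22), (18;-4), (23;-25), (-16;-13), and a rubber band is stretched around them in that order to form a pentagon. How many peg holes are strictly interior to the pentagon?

The shoelace formula gives twice the area as |((-23)·22 − 32·0) + (32·(-4) − 18·22) + (18·(-25) − 23·(-4)) + (23·(-13) − (-16)·(-25)) + ((-16)·0 − (-23)·(-13))| = 2386, so the area is 1193.
The number of boundary lattice points is Σ gcd(|Δx|,|Δy|) = gcd(55,22) + gcd(14,26) + gcd(5,21) + gcd(39,12) + gcd(7,13) = 11+2+1+3+1 = 18.
Pick's theorem gives I = A − B/2 + 1 = 1193 − 18/2 + 1 = 1185.

1185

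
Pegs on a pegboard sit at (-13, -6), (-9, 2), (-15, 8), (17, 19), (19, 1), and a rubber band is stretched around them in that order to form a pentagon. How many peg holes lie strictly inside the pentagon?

488

The shoelace formula gives twice the area as |[(-13)·2 − (-9)·(-6)] + [(-9)·8 − (-15)·2] + [(-15)·19 − 17·8] + [17·1 − 19·19] + [19·(-6) − (-13)·1]| = 988, so the area is 494.
The number of boundary lattice points is Σ gcd(|Δx|,|Δy|) = gcd(4,8) + gcd(6,6) + gcd(32,11) + gcd(2,18) + gcd(32,7) = 4+6+1+2+1 = 14.
Pick's theorem gives I = A − B/2 + 1 = 494 − 14/2 + 1 = 488.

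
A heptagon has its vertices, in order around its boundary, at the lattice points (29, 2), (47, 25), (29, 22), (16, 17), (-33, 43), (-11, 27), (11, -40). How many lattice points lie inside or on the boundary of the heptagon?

1627

The shoelace formula gives twice the area as |[29·25 − 47·2] + [47·22 − 29·25] + [29·17 − 16·22] + [16·43 − (-33)·17] + [(-33)·27 − (-11)·43] + [(-11)·(-40) − 11·27] + [11·2 − 29·(-40)]| = 3237, so the area is 3237/2.
Summing gcd(|Δx|,|Δy|) over the edges gives the boundary count: gcd(18,23) + gcd(18,3) + gcd(13,5) + gcd(49,26) + gcd(22,16) + gcd(22,67) + gcd(18,42) = 1+3+1+1+2+1+6 = 15.
Pick's theorem gives I = A − B/2 + 1 = 3237/2 − 15/2 + 1 = 1612, so the closed region contains I + B = 1612 + 15 = 1627 lattice points.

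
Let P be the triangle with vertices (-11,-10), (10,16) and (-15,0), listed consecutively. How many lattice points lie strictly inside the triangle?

Using the shoelace formula, 2A = |((-11)·16 − 10·(-10)) + (10·0 − (-15)·16) + ((-15)·(-10) − (-11)·0)| = 314, so the area is 157.
Summing gcd(|Δx|,|Δy|) over the edges gives the boundary count: gcd(21,26) + gcd(25,16) + gcd(4,10) = 1+1+2 = 4.
Pick's theorem gives I = A − B/2 + 1 = 157 − 4/2 + 1 = 156.

156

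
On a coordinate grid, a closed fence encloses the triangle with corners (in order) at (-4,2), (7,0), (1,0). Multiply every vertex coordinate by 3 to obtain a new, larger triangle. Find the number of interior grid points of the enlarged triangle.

43

The shoelace formula gives twice the area as |((-4)·0 − 7·2) + (7·0 − 1·0) + (1·2 − (-4)·0)| = 12, so the area is 6.
Along each edge there are gcd(|Δx|,|Δy|)+1 lattice points, so counting each shared vertex once the boundary has gcd(11,2) + gcd(6,0) + gcd(5,2) = 1+6+1 = 8.
Scaling by 3 multiplies the area by 3² = 9 (so the new area is 54) and multiplies the boundary lattice-point count by 3, giving 24.
By Pick's theorem, the interior count of the dilated polygon is 54 − 24/2 + 1 = 43.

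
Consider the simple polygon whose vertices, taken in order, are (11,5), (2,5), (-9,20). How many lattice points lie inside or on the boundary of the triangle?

Using the shoelace formula, 2A = |(11·5 − 2·5) + (2·20 − (-9)·5) + ((-9)·5 − 11·20)| = 135, so the area is 67.5.
Along each edge there are gcd(|Δx|,|Δy|)+1 lattice points, so counting each shared vertex once the boundary has gcd(9,0) + gcd(11,15) + gcd(20,15) = 9+1+5 = 15.
Pick's theorem gives I = A − B/2 + 1 = 67.5 − 15/2 + 1 = 61, so the closed region contains I + B = 61 + 15 = 76 lattice points.

76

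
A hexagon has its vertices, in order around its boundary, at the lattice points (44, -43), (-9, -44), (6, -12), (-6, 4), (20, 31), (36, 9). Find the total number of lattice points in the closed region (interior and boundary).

2580

By the shoelace formula, twice the signed area is |[44·(-44) − (-9)·(-43)] + [(-9)·(-12) − 6·(-44)] + [6·4 − (-6)·(-12)] + [(-6)·31 − 20·4] + [20·9 − 36·31] + [36·(-43) − 44·9]| = 5145, so the area is 2572.5.
The number of boundary lattice points is Σ gcd(|Δx|,|Δy|) = gcd(53,1) + gcd(15,32) + gcd(12,16) + gcd(26,27) + gcd(16,22) + gcd(8,52) = 1+1+4+1+2+4 = 13.
Pick's theorem gives I = A − B/2 + 1 = 2572.5 − 13/2 + 1 = 2567, so the closed region contains I + B = 2567 + 13 = 2580 lattice points.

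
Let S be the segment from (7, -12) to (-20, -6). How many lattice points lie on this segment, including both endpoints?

4

The number of lattice points on a segment between lattice points is gcd(|Δx|,|Δy|) + 1 = gcd(27,6) + 1 = 3 + 1 = 4.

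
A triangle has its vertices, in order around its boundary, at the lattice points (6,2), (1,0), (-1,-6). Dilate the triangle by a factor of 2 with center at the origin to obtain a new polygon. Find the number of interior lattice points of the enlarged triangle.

49

By the shoelace formula, twice the signed area is |(6·0 − 1·2) + (1·(-6) − (-1)·0) + ((-1)·2 − 6·(-6))| = 26, so the area is 13.
Summing gcd(|Δx|,|Δy|) over the edges gives the boundary count: gcd(5,2) + gcd(2,6) + gcd(7,8) = 1+2+1 = 4.
Scaling by 2 multiplies the area by 2² = 4 (so the new area is 52) and multiplies the boundary lattice-point count by 2, giving 8.
By Pick's theorem, the interior count of the dilated polygon is 52 − 8/2 + 1 = 49.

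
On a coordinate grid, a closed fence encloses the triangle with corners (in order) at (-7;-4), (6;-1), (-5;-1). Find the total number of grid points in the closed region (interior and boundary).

24

By the shoelace formula, twice the signed area is |((-7)·(-1) − 6·(-4)) + (6·(-1) − (-5)·(-1)) + ((-5)·(-4) − (-7)·(-1))| = 33, so the area is 33/2.
The number of boundary lattice points is Σ gcd(|Δx|,|Δy|) = gcd(13,3) + gcd(11,0) + gcd(2,3) = 1+11+1 = 13.
Pick's theorem gives I = A − B/2 + 1 = 33/2 − 13/2 + 1 = 11, so the closed region contains I + B = 11 + 13 = 24 lattice points.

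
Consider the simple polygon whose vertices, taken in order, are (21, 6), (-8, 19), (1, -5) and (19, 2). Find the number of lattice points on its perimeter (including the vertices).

7

Along each edge there are gcd(|Δx|,|Δy|)+1 lattice points, so counting each shared vertex once the boundary has gcd(29,13) + gcd(9,24) + gcd(18,7) + gcd(2,4) = 1+3+1+2 = 7.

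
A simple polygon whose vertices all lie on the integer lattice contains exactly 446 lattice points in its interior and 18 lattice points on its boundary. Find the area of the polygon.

454

By Pick's theorem, A = I + B/2 − 1 = 446 + 18/2 − 1 = 454.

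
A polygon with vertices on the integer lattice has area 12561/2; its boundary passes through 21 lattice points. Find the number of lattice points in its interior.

From Pick's theorem, I = A − B/2 + 1 = 12561/2 − 21/2 + 1 = 6271.

6271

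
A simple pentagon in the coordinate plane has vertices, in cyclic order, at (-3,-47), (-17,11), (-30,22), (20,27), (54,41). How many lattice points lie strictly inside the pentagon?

2585

By the shoelace formula, twice the signed area is |[(-3)·11 − (-17)·(-47)] + [(-17)·22 − (-30)·11] + [(-30)·27 − 20·22] + [20·41 − 54·27] + [54·(-47) − (-3)·41]| = 5179, so the area is 2589.5.
Summing gcd(|Δx|,|Δy|) over the edges gives the boundary count: gcd(14,58) + gcd(13,11) + gcd(50,5) + gcd(34,14) + gcd(57,88) = 2+1+5+2+1 = 11.
Pick's theorem gives I = A − B/2 + 1 = 2589.5 − 11/2 + 1 = 2585.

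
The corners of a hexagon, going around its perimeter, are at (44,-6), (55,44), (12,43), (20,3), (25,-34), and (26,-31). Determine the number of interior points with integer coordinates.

By the shoelace formula, twice the signed area is |(44·44 − 55·(-6)) + (55·43 − 12·44) + (12·3 − 20·43) + (20·(-34) − 25·3) + (25·(-31) − 26·(-34)) + (26·(-6) − 44·(-31))| = 3841, so the area is 3841/2.
Along each edge there are gcd(|Δx|,|Δy|)+1 lattice points, so counting each shared vertex once the boundary has gcd(11,50) + gcd(43,1) + gcd(8,40) + gcd(5,37) + gcd(1,3) + gcd(18,25) = 1+1+8+1+1+1 = 13.
By Pick's theorem A = I + B/2 − 1, so I = 3841/2 − 13/2 + 1 = 1915.

1915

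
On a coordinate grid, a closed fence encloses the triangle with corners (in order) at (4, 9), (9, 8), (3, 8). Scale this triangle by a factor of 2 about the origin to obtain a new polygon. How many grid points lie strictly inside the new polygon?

Using the shoelace formula, 2A = |[4·8 − 9·9] + [9·8 − 3·8] + [3·9 − 4·8]| = 6, so the area is 3.
Along each edge there are gcd(|Δx|,|Δy|)+1 lattice points, so counting each shared vertex once the boundary has gcd(5,1) + gcd(6,0) + gcd(1,1) = 1+6+1 = 8.
Scaling by 2 multiplies the area by 2² = 4 (so the new area is 12) and multiplies the boundary lattice-point count by 2, giving 16.
By Pick's theorem, the interior count of the dilated polygon is 12 − 16/2 + 1 = 5.

5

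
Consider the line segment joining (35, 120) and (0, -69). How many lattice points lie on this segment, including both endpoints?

8

The number of lattice points on a segment between lattice points is gcd(|Δx|,|Δy|) + 1 = gcd(35,189) + 1 = 7 + 1 = 8.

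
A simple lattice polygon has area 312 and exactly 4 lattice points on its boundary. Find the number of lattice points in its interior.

Pick's theorem A = I + B/2 − 1 rearranges to I = A − B/2 + 1 = 312 − 4/2 + 1 = 311.

311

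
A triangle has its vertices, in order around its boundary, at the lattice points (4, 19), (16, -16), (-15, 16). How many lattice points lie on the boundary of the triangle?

3

Summing gcd(|Δx|,|Δy|) over the edges gives the boundary count: gcd(12,35) + gcd(31,32) + gcd(19,3) = 1+1+1 = 3.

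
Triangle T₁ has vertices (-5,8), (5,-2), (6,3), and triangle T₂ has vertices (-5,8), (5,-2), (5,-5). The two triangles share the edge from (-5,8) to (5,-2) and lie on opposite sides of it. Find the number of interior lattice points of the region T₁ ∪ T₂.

43

The union is the simple quadrilateral with vertices (-5,8), (6,3), (5,-2), (5,-5) in order.
Using the shoelace formula, 2A = |[(-5)·3 − 6·8] + [6·(-2) − 5·3] + [5·(-5) − 5·(-2)] + [5·8 − (-5)·(-5)]| = 90, so the area is 45.
Along each edge there are gcd(|Δx|,|Δy|)+1 lattice points, so counting each shared vertex once the boundary has gcd(11,5) + gcd(1,5) + gcd(0,3) + gcd(10,13) = 1+1+3+1 = 6.
By Pick's theorem I = A − B/2 + 1 = 45 − 6/2 + 1 = 43.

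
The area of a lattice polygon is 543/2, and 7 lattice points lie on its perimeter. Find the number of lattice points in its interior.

Pick's theorem A = I + B/2 − 1 rearranges to I = A − B/2 + 1 = 543/2 − 7/2 + 1 = 269.

269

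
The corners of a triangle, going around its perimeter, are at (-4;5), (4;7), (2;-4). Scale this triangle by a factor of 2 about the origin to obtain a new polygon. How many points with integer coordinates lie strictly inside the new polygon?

163

The shoelace formula gives twice the area as |((-4)·7 − 4·5) + (4·(-4) − 2·7) + (2·5 − (-4)·(-4))| = 84, so the area is 42.
The number of boundary lattice points is Σ gcd(|Δx|,|Δy|) = gcd(8,2) + gcd(2,11) + gcd(6,9) = 2+1+3 = 6.
Scaling by 2 multiplies the area by 2² = 4 (so the new area is 168) and multiplies the boundary lattice-point count by 2, giving 12.
By Pick's theorem, the interior count of the dilated polygon is 168 − 12/2 + 1 = 163.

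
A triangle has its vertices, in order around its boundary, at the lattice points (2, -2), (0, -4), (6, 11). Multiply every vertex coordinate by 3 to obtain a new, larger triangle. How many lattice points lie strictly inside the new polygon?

73

The shoelace formula gives twice the area as |(2·(-4) − 0·(-2)) + (0·11 − 6·(-4)) + (6·(-2) − 2·11)| = 18, so the area is 9.
Summing gcd(|Δx|,|Δy|) over the edges gives the boundary count: gcd(2,2) + gcd(6,15) + gcd(4,13) = 2+3+1 = 6.
Scaling by 3 multiplies the area by 3² = 9 (so the new area is 81) and multiplies the boundary lattice-point count by 3, giving 18.
By Pick's theorem, the interior count of the dilated polygon is 81 − 18/2 + 1 = 73.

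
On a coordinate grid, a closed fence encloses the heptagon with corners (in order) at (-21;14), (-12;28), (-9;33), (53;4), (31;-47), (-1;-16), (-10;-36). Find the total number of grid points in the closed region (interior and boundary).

By the shoelace formula, twice the signed area is |[(-21)·28 − (-12)·14] + [(-12)·33 − (-9)·28] + [(-9)·4 − 53·33] + [53·(-47) − 31·4] + [31·(-16) − (-1)·(-47)] + [(-1)·(-36) − (-10)·(-16)] + [(-10)·14 − (-21)·(-36)]| = 6527, so the area is 3263.5.
The number of boundary lattice points is Σ gcd(|Δx|,|Δy|) = gcd(9,14) + gcd(3,5) + gcd(62,29) + gcd(22,51) + gcd(32,31) + gcd(9,20) + gcd(11,50) = 1+1+1+1+1+1+1 = 7.
Pick's theorem gives I = A − B/2 + 1 = 3263.5 − 7/2 + 1 = 3261, so the closed region contains I + B = 3261 + 7 = 3268 lattice points.

3268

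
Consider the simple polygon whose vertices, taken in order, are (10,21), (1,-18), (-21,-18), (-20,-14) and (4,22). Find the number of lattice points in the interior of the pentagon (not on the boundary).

Using the shoelace formula, 2A = |[10·(-18) − 1·21] + [1·(-18) − (-21)·(-18)] + [(-21)·(-14) − (-20)·(-18)] + [(-20)·22 − 4·(-14)] + [4·21 − 10·22]| = 1183, so the area is 591.5.
The number of boundary lattice points is Σ gcd(|Δx|,|Δy|) = gcd(9,39) + gcd(22,0) + gcd(1,4) + gcd(24,36) + gcd(6,1) = 3+22+1+12+1 = 39.
Pick's theorem gives I = A − B/2 + 1 = 591.5 − 39/2 + 1 = 573.

573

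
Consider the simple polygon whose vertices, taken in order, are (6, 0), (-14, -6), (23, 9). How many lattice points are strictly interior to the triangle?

38

By the shoelace formula, twice the signed area is |(6·(-6) − (-14)·0) + ((-14)·9 − 23·(-6)) + (23·0 − 6·9)| = 78, so the area is 39.
Along each edge there are gcd(|Δx|,|Δy|)+1 lattice points, so counting each shared vertex once the boundary has gcd(20,6) + gcd(37,15) + gcd(17,9) = 2+1+1 = 4.
Pick's theorem gives I = A − B/2 + 1 = 39 − 4/2 + 1 = 38.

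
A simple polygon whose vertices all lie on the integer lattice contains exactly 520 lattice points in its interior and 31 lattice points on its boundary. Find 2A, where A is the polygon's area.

1069

By Pick's theorem, A = I + B/2 − 1 = 520 + 31/2 − 1 = 1069/2.
Hence 2A = 1069.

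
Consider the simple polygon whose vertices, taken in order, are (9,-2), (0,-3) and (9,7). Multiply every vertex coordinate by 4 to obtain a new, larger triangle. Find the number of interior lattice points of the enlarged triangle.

Using the shoelace formula, 2A = |(9·(-3) − 0·(-2)) + (0·7 − 9·(-3)) + (9·(-2) − 9·7)| = 81, so the area is 40.5.
The number of boundary lattice points is Σ gcd(|Δx|,|Δy|) = gcd(9,1) + gcd(9,10) + gcd(0,9) = 1+1+9 = 11.
Scaling by 4 multiplies the area by 4² = 16 (so the new area is 648) and multiplies the boundary lattice-point count by 4, giving 44.
By Pick's theorem, the interior count of the dilated polygon is 648 − 44/2 + 1 = 627.

627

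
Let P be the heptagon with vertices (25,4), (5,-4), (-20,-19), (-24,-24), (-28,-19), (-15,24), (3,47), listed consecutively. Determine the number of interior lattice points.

1686

By the shoelace formula, twice the signed area is |[25·(-4) − 5·4] + [5·(-19) − (-20)·(-4)] + [(-20)·(-24) − (-24)·(-19)] + [(-24)·(-19) − (-28)·(-24)] + [(-28)·24 − (-15)·(-19)] + [(-15)·47 − 3·24] + [3·4 − 25·47]| = 3384, so the area is 1692.
Summing gcd(|Δx|,|Δy|) over the edges gives the boundary count: gcd(20,8) + gcd(25,15) + gcd(4,5) + gcd(4,5) + gcd(13,43) + gcd(18,23) + gcd(22,43) = 4+5+1+1+1+1+1 = 14.
Pick's theorem gives I = A − B/2 + 1 = 1692 − 14/2 + 1 = 1686.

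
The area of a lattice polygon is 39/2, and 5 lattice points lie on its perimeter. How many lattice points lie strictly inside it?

From Pick's theorem, I = A − B/2 + 1 = 39/2 − 5/2 + 1 = 18.

18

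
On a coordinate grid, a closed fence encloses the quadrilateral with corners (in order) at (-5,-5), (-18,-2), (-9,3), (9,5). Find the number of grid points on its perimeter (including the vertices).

6

Along each edge there are gcd(|Δx|,|Δy|)+1 lattice points, so counting each shared vertex once the boundary has gcd(13,3) + gcd(9,5) + gcd(18,2) + gcd(14,10) = 1+1+2+2 = 6.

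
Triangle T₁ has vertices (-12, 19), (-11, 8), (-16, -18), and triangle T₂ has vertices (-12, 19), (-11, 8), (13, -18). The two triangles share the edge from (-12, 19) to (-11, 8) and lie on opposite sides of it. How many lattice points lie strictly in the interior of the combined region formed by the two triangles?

The union is the simple quadrilateral with vertices (-12, 19), (-16, -18), (-11, 8), (13, -18) in order.
By the shoelace formula, twice the signed area is |[(-12)·(-18) − (-16)·19] + [(-16)·8 − (-11)·(-18)] + [(-11)·(-18) − 13·8] + [13·19 − (-12)·(-18)]| = 319, so the area is 319/2.
The number of boundary lattice points is Σ gcd(|Δx|,|Δy|) = gcd(4,37) + gcd(5,26) + gcd(24,26) + gcd(25,37) = 1+1+2+1 = 5.
By Pick's theorem I = A − B/2 + 1 = 319/2 − 5/2 + 1 = 158.

158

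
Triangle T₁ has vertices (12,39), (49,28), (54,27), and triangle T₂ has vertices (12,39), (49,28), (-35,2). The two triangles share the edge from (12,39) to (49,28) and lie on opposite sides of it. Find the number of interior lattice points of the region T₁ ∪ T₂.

948

The union is the simple quadrilateral with vertices (12,39), (54,27), (49,28), (-35,2) in order.
By the shoelace formula, twice the signed area is |(12·27 − 54·39) + (54·28 − 49·27) + (49·2 − (-35)·28) + ((-35)·39 − 12·2)| = 1904, so the area is 952.
Along each edge there are gcd(|Δx|,|Δy|)+1 lattice points, so counting each shared vertex once the boundary has gcd(42,12) + gcd(5,1) + gcd(84,26) + gcd(47,37) = 6+1+2+1 = 10.
By Pick's theorem I = A − B/2 + 1 = 952 − 10/2 + 1 = 948.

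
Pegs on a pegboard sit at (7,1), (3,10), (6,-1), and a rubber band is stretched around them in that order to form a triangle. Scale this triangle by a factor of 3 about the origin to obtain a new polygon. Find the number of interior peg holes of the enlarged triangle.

Using the shoelace formula, 2A = |(7·10 − 3·1) + (3·(-1) − 6·10) + (6·1 − 7·(-1))| = 17, so the area is 8.5.
Summing gcd(|Δx|,|Δy|) over the edges gives the boundary count: gcd(4,9) + gcd(3,11) + gcd(1,2) = 1+1+1 = 3.
Scaling by 3 multiplies the area by 3² = 9 (so the new area is 153/2) and multiplies the boundary lattice-point count by 3, giving 9.
By Pick's theorem, the interior count of the dilated polygon is 153/2 − 9/2 + 1 = 73.

73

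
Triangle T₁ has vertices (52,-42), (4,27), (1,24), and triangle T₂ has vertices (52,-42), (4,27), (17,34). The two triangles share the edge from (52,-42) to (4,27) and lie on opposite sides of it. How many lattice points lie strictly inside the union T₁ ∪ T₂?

789

The union is the simple quadrilateral with vertices (52,-42), (1,24), (4,27), (17,34) in order.
Using the shoelace formula, 2A = |[52·24 − 1·(-42)] + [1·27 − 4·24] + [4·34 − 17·27] + [17·(-42) − 52·34]| = 1584, so the area is 792.
Along each edge there are gcd(|Δx|,|Δy|)+1 lattice points, so counting each shared vertex once the boundary has gcd(51,66) + gcd(3,3) + gcd(13,7) + gcd(35,76) = 3+3+1+1 = 8.
By Pick's theorem I = A − B/2 + 1 = 792 − 8/2 + 1 = 789.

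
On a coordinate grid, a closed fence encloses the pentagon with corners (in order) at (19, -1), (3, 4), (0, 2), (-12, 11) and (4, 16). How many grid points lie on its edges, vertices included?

The number of boundary lattice points is Σ gcd(|Δx|,|Δy|) = gcd(16,5) + gcd(3,2) + gcd(12,9) + gcd(16,5) + gcd(15,17) = 1+1+3+1+1 = 7.

7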